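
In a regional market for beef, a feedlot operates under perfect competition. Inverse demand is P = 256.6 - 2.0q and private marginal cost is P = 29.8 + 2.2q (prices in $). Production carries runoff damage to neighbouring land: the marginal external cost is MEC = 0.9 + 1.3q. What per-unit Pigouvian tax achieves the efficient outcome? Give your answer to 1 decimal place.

tax = $54.3 per unit

Social marginal cost = private MC + MEC = 30.7 + 3.5q.
Set SMC = demand: 30.7 + 3.5q = 256.6 - 2.0q → q* = 41.0727.
The Pigouvian tax equals MEC at q*: 0.9 + 1.3×41.0727 = 54.2945.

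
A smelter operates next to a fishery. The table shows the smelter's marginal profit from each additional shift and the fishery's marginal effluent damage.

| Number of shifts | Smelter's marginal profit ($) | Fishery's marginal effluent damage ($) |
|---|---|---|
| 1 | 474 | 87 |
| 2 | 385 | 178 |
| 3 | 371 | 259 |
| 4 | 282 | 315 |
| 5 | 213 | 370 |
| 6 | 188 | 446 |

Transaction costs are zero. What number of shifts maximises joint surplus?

3

Bargaining reaches the level where marginal profit last exceeds marginal effluent damage.
That holds through level 3 (371 ≥ 259) but not at 4 (282 < 315).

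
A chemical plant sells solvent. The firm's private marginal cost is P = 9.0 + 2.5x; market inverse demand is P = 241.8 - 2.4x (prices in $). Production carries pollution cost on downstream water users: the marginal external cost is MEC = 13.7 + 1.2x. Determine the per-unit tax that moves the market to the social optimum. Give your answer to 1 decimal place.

tax = $56.8 per unit

Social marginal cost = private MC + MEC = 22.7 + 3.7x.
Set SMC = demand: 22.7 + 3.7x = 241.8 - 2.4x → x* = 35.9180.
The Pigouvian tax equals MEC at x*: 13.7 + 1.2×35.9180 = 56.8016.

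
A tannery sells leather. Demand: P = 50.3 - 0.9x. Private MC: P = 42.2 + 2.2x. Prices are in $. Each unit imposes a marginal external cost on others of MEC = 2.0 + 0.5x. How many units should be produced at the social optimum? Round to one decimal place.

x* = 1.7

Social marginal cost = private MC + MEC = 44.2 + 2.7x.
Set SMC = demand: 44.2 + 2.7x = 50.3 - 0.9x → x* = 1.6944.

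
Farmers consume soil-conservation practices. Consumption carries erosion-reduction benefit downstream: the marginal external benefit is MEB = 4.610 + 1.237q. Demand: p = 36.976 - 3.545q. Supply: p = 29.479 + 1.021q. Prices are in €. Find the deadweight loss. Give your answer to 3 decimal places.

DWL = €6.624

Market equilibrium (private): 29.479 + 1.021q = 36.976 - 3.545q → q_m = 1.6419.
Social marginal benefit = demand + MEB = 41.586 - 2.308q.
Set SMB = MC: 41.586 - 2.308q = 29.479 + 1.021q → q* = 3.6368.
The loss is the area between SMB and MC from q* to q_m; with linear curves that's a triangle of height MEB(q_m).
DWL = ½ × 1.9949 × 6.6411 = 6.6242.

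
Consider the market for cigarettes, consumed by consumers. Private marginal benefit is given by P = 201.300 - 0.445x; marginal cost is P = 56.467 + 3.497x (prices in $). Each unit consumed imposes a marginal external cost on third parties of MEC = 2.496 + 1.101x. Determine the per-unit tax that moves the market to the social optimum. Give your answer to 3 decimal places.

Social marginal benefit = demand − MEC = 198.804 - 1.546x.
Set SMB = MC: 198.804 - 1.546x = 56.467 + 3.497x → x* = 28.2247.
The Pigouvian tax equals MEC at x*: 2.496 + 1.101×28.2247 = 33.5714.

tax = $33.571 per unit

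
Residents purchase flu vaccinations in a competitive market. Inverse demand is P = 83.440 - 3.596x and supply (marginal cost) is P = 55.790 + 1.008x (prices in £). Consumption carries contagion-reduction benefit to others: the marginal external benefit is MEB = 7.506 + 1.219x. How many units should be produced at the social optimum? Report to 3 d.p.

Social marginal benefit = demand + MEB = 90.946 - 2.377x.
Set SMB = MC: 90.946 - 2.377x = 55.790 + 1.008x → x* = 10.3858.

x* = 10.386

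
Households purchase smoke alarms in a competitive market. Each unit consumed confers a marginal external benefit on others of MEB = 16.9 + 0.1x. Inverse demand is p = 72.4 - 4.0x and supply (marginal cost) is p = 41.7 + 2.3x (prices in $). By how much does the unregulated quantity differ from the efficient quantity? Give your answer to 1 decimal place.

Market equilibrium (private): 41.7 + 2.3x = 72.4 - 4.0x → x_m = 4.8730.
Social marginal benefit = demand + MEB = 89.3 - 3.9x.
Set SMB = MC: 89.3 - 3.9x = 41.7 + 2.3x → x* = 7.6774.
Gap = |4.8730 − 7.6774| = 2.8044.

2.8 units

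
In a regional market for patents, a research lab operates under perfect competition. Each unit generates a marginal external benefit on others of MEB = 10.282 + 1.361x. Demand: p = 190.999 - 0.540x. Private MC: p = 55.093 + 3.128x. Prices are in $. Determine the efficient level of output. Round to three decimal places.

x* = 63.367

Social marginal cost = private MC − MEB = 44.811 + 1.767x.
Set SMC = demand: 44.811 + 1.767x = 190.999 - 0.540x → x* = 63.3671.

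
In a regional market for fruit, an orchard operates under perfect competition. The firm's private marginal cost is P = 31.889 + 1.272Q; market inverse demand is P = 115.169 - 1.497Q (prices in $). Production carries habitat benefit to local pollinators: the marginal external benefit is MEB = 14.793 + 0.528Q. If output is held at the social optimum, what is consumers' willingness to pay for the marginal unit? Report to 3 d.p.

P = $49.656

Social marginal cost = private MC − MEB = 17.096 + 0.744Q.
Set SMC = demand: 17.096 + 0.744Q = 115.169 - 1.497Q → Q* = 43.7631.
Consumer price on the demand curve at Q*: 115.169 − 1.497×43.7631 = 49.6556.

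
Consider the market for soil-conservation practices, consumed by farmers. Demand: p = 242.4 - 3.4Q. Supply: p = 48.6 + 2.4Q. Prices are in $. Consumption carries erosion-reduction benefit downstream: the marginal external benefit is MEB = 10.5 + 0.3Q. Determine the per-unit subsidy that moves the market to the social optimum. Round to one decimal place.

Social marginal benefit = demand + MEB = 252.9 - 3.1Q.
Set SMB = MC: 252.9 - 3.1Q = 48.6 + 2.4Q → Q* = 37.1455.
The Pigouvian subsidy equals MEB at Q*: 10.5 + 0.3×37.1455 = 21.6437.

subsidy = $21.6 per unit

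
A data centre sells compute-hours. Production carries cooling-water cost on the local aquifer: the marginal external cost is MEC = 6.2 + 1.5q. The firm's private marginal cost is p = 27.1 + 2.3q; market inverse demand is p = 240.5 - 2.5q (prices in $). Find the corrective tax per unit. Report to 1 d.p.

Social marginal cost = private MC + MEC = 33.3 + 3.8q.
Set SMC = demand: 33.3 + 3.8q = 240.5 - 2.5q → q* = 32.8889.
The Pigouvian tax equals MEC at q*: 6.2 + 1.5×32.8889 = 55.5334.

tax = $55.5 per unit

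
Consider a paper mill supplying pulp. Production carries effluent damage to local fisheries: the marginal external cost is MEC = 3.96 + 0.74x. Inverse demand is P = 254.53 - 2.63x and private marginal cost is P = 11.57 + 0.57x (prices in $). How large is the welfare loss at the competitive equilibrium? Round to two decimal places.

DWL = $459.06

Market equilibrium (private): 11.57 + 0.57x = 254.53 - 2.63x → x_m = 75.9250.
Social marginal cost = private MC + MEC = 15.53 + 1.31x.
Set SMC = demand: 15.53 + 1.31x = 254.53 - 2.63x → x* = 60.6599.
The loss is the area between SMC and demand from x* to x_m; with linear curves that's a triangle of height MEC(x_m).
DWL = ½ × 15.2651 × 60.1445 = 459.0559.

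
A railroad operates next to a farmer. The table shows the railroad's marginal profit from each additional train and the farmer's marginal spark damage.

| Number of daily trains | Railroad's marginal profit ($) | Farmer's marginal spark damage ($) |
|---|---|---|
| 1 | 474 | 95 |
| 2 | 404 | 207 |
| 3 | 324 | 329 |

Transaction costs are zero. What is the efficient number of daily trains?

2

Bargaining reaches the level where marginal profit last exceeds marginal spark damage.
That holds through level 2 (404 ≥ 207) but not at 3 (324 < 329).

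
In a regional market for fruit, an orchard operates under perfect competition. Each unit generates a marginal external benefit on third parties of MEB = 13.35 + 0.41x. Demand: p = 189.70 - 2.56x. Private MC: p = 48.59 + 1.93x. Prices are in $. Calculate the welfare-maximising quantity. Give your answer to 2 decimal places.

Social marginal cost = private MC − MEB = 35.24 + 1.52x.
Set SMC = demand: 35.24 + 1.52x = 189.70 - 2.56x → x* = 37.8578.

x* = 37.86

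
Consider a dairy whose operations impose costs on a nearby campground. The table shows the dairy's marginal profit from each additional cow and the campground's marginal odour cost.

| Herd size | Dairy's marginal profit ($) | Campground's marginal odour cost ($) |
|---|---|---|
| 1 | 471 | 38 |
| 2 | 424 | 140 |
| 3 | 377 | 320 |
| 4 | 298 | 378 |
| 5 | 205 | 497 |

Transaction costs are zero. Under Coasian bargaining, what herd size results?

Bargaining reaches the level where marginal profit last exceeds marginal odour cost.
That holds through level 3 (377 ≥ 320) but not at 4 (298 < 378).

3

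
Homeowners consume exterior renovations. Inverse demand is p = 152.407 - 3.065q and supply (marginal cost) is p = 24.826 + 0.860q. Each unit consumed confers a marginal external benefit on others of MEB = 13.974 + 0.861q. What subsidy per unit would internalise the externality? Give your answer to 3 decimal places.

subsidy = 53.752 per unit

Social marginal benefit = demand + MEB = 166.381 - 2.204q.
Set SMB = MC: 166.381 - 2.204q = 24.826 + 0.860q → q* = 46.1994.
The Pigouvian subsidy equals MEB at q*: 13.974 + 0.861×46.1994 = 53.7517.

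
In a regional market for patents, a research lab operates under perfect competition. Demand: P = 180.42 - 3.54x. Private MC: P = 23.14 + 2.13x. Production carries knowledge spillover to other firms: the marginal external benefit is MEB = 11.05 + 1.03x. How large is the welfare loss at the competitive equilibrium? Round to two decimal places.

DWL = 169.16

Market equilibrium (private): 23.14 + 2.13x = 180.42 - 3.54x → x_m = 27.7390.
Social marginal cost = private MC − MEB = 12.09 + 1.10x.
Set SMC = demand: 12.09 + 1.10x = 180.42 - 3.54x → x* = 36.2780.
Height of the DWL triangle at x_m is demand(x_m) − SMC(x_m) = MEB(x_m) = 39.6211.
DWL = ½ × 8.5390 × 39.6211 = 169.1623.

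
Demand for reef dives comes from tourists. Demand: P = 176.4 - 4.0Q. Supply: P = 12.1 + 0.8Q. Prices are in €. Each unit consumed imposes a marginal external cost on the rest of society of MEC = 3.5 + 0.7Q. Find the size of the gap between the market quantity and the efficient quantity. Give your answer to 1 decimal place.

Market equilibrium (private): 12.1 + 0.8Q = 176.4 - 4.0Q → Q_m = 34.2292.
Social marginal benefit = demand − MEC = 172.9 - 4.7Q.
Set SMB = MC: 172.9 - 4.7Q = 12.1 + 0.8Q → Q* = 29.2364.
Gap = |34.2292 − 29.2364| = 4.9928.

5.0 units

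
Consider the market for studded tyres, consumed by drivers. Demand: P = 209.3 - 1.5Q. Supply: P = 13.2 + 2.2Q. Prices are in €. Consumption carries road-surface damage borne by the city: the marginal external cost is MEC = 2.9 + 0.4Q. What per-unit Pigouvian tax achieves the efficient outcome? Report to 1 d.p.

Social marginal benefit = demand − MEC = 206.4 - 1.9Q.
Set SMB = MC: 206.4 - 1.9Q = 13.2 + 2.2Q → Q* = 47.1220.
The Pigouvian tax equals MEC at Q*: 2.9 + 0.4×47.1220 = 21.7488.

tax = €21.7 per unit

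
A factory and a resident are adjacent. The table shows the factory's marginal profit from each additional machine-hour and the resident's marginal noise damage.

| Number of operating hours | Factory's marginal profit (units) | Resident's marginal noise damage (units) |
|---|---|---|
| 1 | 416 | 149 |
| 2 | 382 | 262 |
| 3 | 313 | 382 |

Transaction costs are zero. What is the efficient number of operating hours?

Bargaining reaches the level where marginal profit last exceeds marginal noise damage.
That holds through level 2 (382 ≥ 262) but not at 3 (313 < 382).

2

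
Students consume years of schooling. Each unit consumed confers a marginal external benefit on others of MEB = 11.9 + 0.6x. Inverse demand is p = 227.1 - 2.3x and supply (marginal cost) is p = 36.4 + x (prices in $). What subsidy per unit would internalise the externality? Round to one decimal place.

subsidy = $56.9 per unit

Social marginal benefit = demand + MEB = 239.0 - 1.7x.
Set SMB = MC: 239.0 - 1.7x = 36.4 + x → x* = 75.0370.
The Pigouvian subsidy equals MEB at x*: 11.9 + 0.6×75.0370 = 56.9222.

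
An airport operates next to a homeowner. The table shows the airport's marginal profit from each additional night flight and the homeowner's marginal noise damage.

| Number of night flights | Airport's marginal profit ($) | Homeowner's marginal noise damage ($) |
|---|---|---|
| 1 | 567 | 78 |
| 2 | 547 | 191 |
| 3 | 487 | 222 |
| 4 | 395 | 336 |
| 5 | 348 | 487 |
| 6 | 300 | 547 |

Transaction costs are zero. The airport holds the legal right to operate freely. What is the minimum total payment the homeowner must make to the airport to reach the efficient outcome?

Left alone the airport would choose level 6 (marginal profit stays positive).
Efficient level: k* = 4 (marginal profit ≥ marginal noise damage through 4).
The homeowner must at least cover the airport's forgone profit from cutting 6→4: 348 + 300 = 648.

$648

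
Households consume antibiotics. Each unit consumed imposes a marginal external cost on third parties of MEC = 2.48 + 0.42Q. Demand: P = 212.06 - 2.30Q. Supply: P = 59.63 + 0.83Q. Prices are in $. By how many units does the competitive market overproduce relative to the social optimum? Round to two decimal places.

6.46 units

Market equilibrium (private): 59.63 + 0.83Q = 212.06 - 2.30Q → Q_m = 48.6997.
Social marginal benefit = demand − MEC = 209.58 - 2.72Q.
Set SMB = MC: 209.58 - 2.72Q = 59.63 + 0.83Q → Q* = 42.2394.
Gap = |48.6997 − 42.2394| = 6.4603.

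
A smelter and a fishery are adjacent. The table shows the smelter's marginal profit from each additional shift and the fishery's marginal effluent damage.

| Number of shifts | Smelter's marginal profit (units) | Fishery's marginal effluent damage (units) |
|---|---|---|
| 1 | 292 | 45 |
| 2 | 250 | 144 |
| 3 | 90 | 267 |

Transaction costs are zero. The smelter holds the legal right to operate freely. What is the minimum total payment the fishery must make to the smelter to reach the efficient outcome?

Left alone the smelter would choose level 3 (marginal profit stays positive).
Efficient level: k* = 2 (marginal profit ≥ marginal effluent damage through 2).
The fishery must at least cover the smelter's forgone profit from cutting 3→2: 90 = 90.

90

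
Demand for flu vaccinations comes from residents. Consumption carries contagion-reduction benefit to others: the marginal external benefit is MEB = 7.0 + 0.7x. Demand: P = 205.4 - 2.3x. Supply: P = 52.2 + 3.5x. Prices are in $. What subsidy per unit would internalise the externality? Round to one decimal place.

subsidy = $29.0 per unit

Social marginal benefit = demand + MEB = 212.4 - 1.6x.
Set SMB = MC: 212.4 - 1.6x = 52.2 + 3.5x → x* = 31.4118.
The Pigouvian subsidy equals MEB at x*: 7.0 + 0.7×31.4118 = 28.9883.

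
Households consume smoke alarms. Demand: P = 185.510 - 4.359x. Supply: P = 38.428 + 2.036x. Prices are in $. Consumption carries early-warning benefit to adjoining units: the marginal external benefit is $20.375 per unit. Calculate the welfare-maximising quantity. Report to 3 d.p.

Social marginal benefit = demand + MEB = 205.885 - 4.359x.
Set SMB = MC: 205.885 - 4.359x = 38.428 + 2.036x → x* = 26.1856.

x* = 26.186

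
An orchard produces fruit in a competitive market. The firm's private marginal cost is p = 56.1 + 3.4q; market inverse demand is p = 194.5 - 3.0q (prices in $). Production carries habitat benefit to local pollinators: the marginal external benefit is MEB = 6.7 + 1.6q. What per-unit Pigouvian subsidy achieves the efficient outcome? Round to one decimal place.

subsidy = $55.1 per unit

Social marginal cost = private MC − MEB = 49.4 + 1.8q.
Set SMC = demand: 49.4 + 1.8q = 194.5 - 3.0q → q* = 30.2292.
The Pigouvian subsidy equals MEB at q*: 6.7 + 1.6×30.2292 = 55.0667.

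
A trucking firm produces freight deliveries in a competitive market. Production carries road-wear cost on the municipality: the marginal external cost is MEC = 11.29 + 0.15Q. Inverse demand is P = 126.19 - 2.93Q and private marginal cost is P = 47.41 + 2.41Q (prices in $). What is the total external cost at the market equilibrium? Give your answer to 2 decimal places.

$182.88

Market equilibrium (private): 47.41 + 2.41Q = 126.19 - 2.93Q → Q_m = 14.7528.
Total external cost = ∫₀^{Q_m} (11.29 + 0.15Q) dQ = 11.29×14.7528 + ½×0.15×14.7528² = 182.8825.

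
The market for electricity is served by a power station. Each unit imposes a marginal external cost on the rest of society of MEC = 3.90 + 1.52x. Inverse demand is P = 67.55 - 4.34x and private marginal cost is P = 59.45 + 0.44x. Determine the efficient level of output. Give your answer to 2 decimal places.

x* = 0.67

Social marginal cost = private MC + MEC = 63.35 + 1.96x.
Set SMC = demand: 63.35 + 1.96x = 67.55 - 4.34x → x* = 0.6667.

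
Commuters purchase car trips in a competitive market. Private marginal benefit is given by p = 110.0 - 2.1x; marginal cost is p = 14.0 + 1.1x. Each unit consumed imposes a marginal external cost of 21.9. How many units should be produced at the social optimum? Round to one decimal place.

x* = 23.2

Social marginal benefit = demand − MEC = 88.1 - 2.1x.
Set SMB = MC: 88.1 - 2.1x = 14.0 + 1.1x → x* = 23.1563.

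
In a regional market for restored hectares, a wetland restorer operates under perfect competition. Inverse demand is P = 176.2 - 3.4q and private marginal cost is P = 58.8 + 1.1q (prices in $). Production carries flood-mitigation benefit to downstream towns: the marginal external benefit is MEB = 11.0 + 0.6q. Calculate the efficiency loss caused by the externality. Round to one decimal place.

DWL = $91.1

Market equilibrium (private): 58.8 + 1.1q = 176.2 - 3.4q → q_m = 26.0889.
Social marginal cost = private MC − MEB = 47.8 + 0.5q.
Set SMC = demand: 47.8 + 0.5q = 176.2 - 3.4q → q* = 32.9231.
Height of the DWL triangle at q_m is demand(q_m) − SMC(q_m) = MEB(q_m) = 26.6533.
DWL = ½ × 6.8342 × 26.6533 = 91.0770.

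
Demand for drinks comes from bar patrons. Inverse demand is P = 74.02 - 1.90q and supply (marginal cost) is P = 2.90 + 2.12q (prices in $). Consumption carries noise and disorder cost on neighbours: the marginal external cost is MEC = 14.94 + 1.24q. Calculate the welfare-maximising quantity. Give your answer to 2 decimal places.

q* = 10.68

Social marginal benefit = demand − MEC = 59.08 - 3.14q.
Set SMB = MC: 59.08 - 3.14q = 2.90 + 2.12q → q* = 10.6806.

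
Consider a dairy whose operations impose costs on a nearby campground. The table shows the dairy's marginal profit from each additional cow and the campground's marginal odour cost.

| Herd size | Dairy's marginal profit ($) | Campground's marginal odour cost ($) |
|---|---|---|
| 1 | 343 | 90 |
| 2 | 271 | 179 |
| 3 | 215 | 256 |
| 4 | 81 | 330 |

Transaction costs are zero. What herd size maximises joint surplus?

Bargaining reaches the level where marginal profit last exceeds marginal odour cost.
That holds through level 2 (271 ≥ 179) but not at 3 (215 < 256).

2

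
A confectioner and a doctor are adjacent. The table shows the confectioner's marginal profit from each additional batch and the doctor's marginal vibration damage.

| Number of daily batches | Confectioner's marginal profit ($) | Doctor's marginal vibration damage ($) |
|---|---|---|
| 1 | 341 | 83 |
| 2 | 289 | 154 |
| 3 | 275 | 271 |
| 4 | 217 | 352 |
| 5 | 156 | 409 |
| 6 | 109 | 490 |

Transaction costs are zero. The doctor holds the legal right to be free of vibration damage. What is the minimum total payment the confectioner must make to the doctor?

Efficient level: marginal profit ≥ marginal vibration damage through level 3, so k* = 3.
With the doctor holding the right, the confectioner must at least compensate total damage at k*: 83 + 154 + 271 = 508.

$508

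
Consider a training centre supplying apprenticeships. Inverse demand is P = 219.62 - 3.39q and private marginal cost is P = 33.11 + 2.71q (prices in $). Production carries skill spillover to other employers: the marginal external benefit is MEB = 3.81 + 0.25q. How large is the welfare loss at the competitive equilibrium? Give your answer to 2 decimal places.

Market equilibrium (private): 33.11 + 2.71q = 219.62 - 3.39q → q_m = 30.5754.
Social marginal cost = private MC − MEB = 29.30 + 2.46q.
Set SMC = demand: 29.30 + 2.46q = 219.62 - 3.39q → q* = 32.5333.
Height of the DWL triangle at q_m is demand(q_m) − SMC(q_m) = MEB(q_m) = 11.4539.
DWL = ½ × 1.9579 × 11.4539 = 11.2128.

DWL = $11.21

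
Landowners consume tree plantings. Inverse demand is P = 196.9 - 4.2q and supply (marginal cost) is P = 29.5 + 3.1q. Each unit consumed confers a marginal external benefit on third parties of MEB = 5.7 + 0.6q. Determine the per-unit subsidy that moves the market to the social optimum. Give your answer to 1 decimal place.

Social marginal benefit = demand + MEB = 202.6 - 3.6q.
Set SMB = MC: 202.6 - 3.6q = 29.5 + 3.1q → q* = 25.8358.
The Pigouvian subsidy equals MEB at q*: 5.7 + 0.6×25.8358 = 21.2015.

subsidy = 21.2 per unit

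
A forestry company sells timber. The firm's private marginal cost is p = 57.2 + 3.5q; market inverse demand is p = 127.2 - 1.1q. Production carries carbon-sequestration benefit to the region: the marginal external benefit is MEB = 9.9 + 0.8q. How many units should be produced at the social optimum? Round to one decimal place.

q* = 21.0

Social marginal cost = private MC − MEB = 47.3 + 2.7q.
Set SMC = demand: 47.3 + 2.7q = 127.2 - 1.1q → q* = 21.0263.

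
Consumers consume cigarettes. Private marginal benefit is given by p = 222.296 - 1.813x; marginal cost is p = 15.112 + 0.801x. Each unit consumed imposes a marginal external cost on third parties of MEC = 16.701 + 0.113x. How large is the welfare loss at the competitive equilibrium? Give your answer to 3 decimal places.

Market equilibrium (private): 15.112 + 0.801x = 222.296 - 1.813x → x_m = 79.2594.
Social marginal benefit = demand − MEC = 205.595 - 1.926x.
Set SMB = MC: 205.595 - 1.926x = 15.112 + 0.801x → x* = 69.8508.
The loss is the area between SMB and MC from x* to x_m; with linear curves that's a triangle of height MEC(x_m).
DWL = ½ × 9.4086 × 25.6573 = 120.6996.

DWL = 120.700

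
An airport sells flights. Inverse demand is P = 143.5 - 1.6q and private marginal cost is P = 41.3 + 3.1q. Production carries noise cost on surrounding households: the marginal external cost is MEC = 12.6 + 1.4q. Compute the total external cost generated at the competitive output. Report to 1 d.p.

605.0

Market equilibrium (private): 41.3 + 3.1q = 143.5 - 1.6q → q_m = 21.7447.
Total external cost = ∫₀^{q_m} (12.6 + 1.4q) dq = 12.6×21.7447 + ½×1.4×21.7447² = 604.9656.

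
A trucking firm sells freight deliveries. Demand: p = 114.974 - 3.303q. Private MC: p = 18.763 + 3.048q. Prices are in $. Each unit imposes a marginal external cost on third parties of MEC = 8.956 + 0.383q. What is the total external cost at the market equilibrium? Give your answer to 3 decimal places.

Market equilibrium (private): 18.763 + 3.048q = 114.974 - 3.303q → q_m = 15.1490.
Total external cost = ∫₀^{q_m} (8.956 + 0.383q) dq = 8.956×15.1490 + ½×0.383×15.1490² = 179.6222.

$179.622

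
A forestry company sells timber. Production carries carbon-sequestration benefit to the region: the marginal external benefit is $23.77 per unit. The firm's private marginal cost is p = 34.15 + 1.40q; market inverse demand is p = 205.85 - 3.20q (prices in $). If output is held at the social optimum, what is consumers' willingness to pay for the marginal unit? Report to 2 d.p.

P = $69.87

Social marginal cost = private MC − MEB = 10.38 + 1.40q.
Set SMC = demand: 10.38 + 1.40q = 205.85 - 3.20q → q* = 42.4935.
Consumer price on the demand curve at q*: 205.85 − 3.20×42.4935 = 69.8708.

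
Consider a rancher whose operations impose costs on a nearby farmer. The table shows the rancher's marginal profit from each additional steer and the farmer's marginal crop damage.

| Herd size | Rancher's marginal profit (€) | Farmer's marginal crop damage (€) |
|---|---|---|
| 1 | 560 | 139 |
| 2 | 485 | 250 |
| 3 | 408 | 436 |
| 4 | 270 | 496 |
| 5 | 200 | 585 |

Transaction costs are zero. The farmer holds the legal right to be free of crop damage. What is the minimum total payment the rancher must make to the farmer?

€389

Efficient level: marginal profit ≥ marginal crop damage through level 2, so k* = 2.
With the farmer holding the right, the rancher must at least compensate total damage at k*: 139 + 250 = 389.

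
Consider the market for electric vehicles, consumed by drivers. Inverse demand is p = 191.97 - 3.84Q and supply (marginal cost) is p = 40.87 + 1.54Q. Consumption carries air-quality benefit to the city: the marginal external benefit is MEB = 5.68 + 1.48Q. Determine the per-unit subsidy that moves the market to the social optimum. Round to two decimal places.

Social marginal benefit = demand + MEB = 197.65 - 2.36Q.
Set SMB = MC: 197.65 - 2.36Q = 40.87 + 1.54Q → Q* = 40.2000.
The Pigouvian subsidy equals MEB at Q*: 5.68 + 1.48×40.2000 = 65.1760.

subsidy = 65.18 per unit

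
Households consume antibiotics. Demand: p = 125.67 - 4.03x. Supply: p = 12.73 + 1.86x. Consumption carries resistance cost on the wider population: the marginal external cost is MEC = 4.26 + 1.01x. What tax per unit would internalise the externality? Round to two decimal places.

tax = 20.17 per unit

Social marginal benefit = demand − MEC = 121.41 - 5.04x.
Set SMB = MC: 121.41 - 5.04x = 12.73 + 1.86x → x* = 15.7507.
The Pigouvian tax equals MEC at x*: 4.26 + 1.01×15.7507 = 20.1682.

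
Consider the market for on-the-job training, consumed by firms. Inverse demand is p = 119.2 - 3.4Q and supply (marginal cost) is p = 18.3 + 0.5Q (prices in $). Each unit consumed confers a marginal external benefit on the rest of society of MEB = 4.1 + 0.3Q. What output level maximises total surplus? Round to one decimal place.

Social marginal benefit = demand + MEB = 123.3 - 3.1Q.
Set SMB = MC: 123.3 - 3.1Q = 18.3 + 0.5Q → Q* = 29.1667.

Q* = 29.2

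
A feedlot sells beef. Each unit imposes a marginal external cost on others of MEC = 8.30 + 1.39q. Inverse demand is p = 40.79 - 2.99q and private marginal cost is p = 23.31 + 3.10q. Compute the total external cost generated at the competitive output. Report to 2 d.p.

Market equilibrium (private): 23.31 + 3.10q = 40.79 - 2.99q → q_m = 2.8703.
Total external cost = ∫₀^{q_m} (8.30 + 1.39q) dq = 8.30×2.8703 + ½×1.39×2.8703² = 29.5493.

29.55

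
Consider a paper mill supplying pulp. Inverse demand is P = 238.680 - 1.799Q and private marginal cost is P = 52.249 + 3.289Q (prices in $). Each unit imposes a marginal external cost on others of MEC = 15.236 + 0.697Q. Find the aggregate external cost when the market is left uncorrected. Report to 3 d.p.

Market equilibrium (private): 52.249 + 3.289Q = 238.680 - 1.799Q → Q_m = 36.6413.
Total external cost = ∫₀^{Q_m} (15.236 + 0.697Q) dQ = 15.236×36.6413 + ½×0.697×36.6413² = 1026.1577.

$1026.158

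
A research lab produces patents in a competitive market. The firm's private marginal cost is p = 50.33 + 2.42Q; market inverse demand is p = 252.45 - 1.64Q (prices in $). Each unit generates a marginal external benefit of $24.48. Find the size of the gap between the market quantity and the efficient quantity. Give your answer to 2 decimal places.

6.03 units

Market equilibrium (private): 50.33 + 2.42Q = 252.45 - 1.64Q → Q_m = 49.7833.
Social marginal cost = private MC − MEB = 25.85 + 2.42Q.
Set SMC = demand: 25.85 + 2.42Q = 252.45 - 1.64Q → Q* = 55.8128.
Gap = |49.7833 − 55.8128| = 6.0295.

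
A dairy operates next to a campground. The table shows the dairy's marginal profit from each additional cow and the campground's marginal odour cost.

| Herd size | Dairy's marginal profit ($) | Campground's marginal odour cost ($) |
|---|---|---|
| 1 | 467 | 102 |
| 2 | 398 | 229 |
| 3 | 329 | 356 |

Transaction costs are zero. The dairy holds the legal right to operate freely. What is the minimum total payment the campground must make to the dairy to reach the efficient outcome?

Left alone the dairy would choose level 3 (marginal profit stays positive).
Efficient level: k* = 2 (marginal profit ≥ marginal odour cost through 2).
The campground must at least cover the dairy's forgone profit from cutting 3→2: 329 = 329.

$329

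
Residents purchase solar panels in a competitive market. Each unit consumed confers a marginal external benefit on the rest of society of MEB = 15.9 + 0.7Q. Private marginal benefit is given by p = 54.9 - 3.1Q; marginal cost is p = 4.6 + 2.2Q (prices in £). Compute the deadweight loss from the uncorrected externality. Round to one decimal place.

DWL = £55.2

Market equilibrium (private): 4.6 + 2.2Q = 54.9 - 3.1Q → Q_m = 9.4906.
Social marginal benefit = demand + MEB = 70.8 - 2.4Q.
Set SMB = MC: 70.8 - 2.4Q = 4.6 + 2.2Q → Q* = 14.3913.
The loss is the area between SMB and MC from Q* to Q_m; with linear curves that's a triangle of height MEB(Q_m).
DWL = ½ × 4.9007 × 22.5434 = 55.2392.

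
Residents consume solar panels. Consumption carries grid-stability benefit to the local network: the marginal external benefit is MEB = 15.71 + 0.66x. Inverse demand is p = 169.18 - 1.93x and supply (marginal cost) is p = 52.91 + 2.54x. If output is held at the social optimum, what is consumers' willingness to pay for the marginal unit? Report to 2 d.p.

Social marginal benefit = demand + MEB = 184.89 - 1.27x.
Set SMB = MC: 184.89 - 1.27x = 52.91 + 2.54x → x* = 34.6404.
Consumer price on the demand curve at x*: 169.18 − 1.93×34.6404 = 102.3240.

P = 102.32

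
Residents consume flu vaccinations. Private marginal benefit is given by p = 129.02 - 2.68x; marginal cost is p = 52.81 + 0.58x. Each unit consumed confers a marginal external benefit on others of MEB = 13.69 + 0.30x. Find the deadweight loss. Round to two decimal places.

DWL = 72.40

Market equilibrium (private): 52.81 + 0.58x = 129.02 - 2.68x → x_m = 23.3773.
Social marginal benefit = demand + MEB = 142.71 - 2.38x.
Set SMB = MC: 142.71 - 2.38x = 52.81 + 0.58x → x* = 30.3716.
The welfare-loss triangle has base |x_m − x*| and height MEB(x_m) (the vertical gap between SMB and MC is zero at x* and MEB at x_m).
DWL = ½ × 6.9943 × 20.7032 = 72.4022.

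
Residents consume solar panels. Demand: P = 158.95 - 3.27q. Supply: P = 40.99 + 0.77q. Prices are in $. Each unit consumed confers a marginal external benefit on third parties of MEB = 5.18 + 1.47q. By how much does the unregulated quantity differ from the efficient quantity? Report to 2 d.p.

18.72 units

Market equilibrium (private): 40.99 + 0.77q = 158.95 - 3.27q → q_m = 29.1980.
Social marginal benefit = demand + MEB = 164.13 - 1.80q.
Set SMB = MC: 164.13 - 1.80q = 40.99 + 0.77q → q* = 47.9144.
Gap = |29.1980 − 47.9144| = 18.7164.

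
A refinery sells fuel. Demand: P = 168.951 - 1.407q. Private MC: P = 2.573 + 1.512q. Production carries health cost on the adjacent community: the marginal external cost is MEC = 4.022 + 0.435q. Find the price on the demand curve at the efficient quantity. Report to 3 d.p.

P = 100.843

Social marginal cost = private MC + MEC = 6.595 + 1.947q.
Set SMC = demand: 6.595 + 1.947q = 168.951 - 1.407q → q* = 48.4067.
Consumer price on the demand curve at q*: 168.951 − 1.407×48.4067 = 100.8428.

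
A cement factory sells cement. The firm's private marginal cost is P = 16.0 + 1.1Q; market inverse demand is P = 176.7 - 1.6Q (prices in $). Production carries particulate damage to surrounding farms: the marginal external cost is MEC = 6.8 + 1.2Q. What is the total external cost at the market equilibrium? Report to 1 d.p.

$2530.2

Market equilibrium (private): 16.0 + 1.1Q = 176.7 - 1.6Q → Q_m = 59.5185.
Total external cost = ∫₀^{Q_m} (6.8 + 1.2Q) dQ = 6.8×59.5185 + ½×1.2×59.5185² = 2530.1969.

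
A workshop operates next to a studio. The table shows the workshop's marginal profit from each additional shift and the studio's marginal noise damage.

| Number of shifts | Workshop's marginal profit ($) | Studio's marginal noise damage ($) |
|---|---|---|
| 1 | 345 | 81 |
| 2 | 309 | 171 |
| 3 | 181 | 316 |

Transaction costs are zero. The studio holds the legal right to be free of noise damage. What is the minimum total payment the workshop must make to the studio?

Efficient level: marginal profit ≥ marginal noise damage through level 2, so k* = 2.
With the studio holding the right, the workshop must at least compensate total damage at k*: 81 + 171 = 252.

$252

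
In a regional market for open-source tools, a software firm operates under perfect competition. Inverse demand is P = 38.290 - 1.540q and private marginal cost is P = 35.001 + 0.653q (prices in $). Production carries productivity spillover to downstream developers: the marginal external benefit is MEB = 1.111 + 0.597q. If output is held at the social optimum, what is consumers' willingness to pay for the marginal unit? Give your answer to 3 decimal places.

P = $34.044

Social marginal cost = private MC − MEB = 33.890 + 0.056q.
Set SMC = demand: 33.890 + 0.056q = 38.290 - 1.540q → q* = 2.7569.
Consumer price on the demand curve at q*: 38.290 − 1.540×2.7569 = 34.0444.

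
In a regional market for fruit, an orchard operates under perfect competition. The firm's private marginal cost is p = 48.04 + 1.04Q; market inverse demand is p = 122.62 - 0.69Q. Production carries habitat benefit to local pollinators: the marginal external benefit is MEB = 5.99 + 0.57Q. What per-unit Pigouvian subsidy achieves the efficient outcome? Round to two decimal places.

subsidy = 45.58 per unit

Social marginal cost = private MC − MEB = 42.05 + 0.47Q.
Set SMC = demand: 42.05 + 0.47Q = 122.62 - 0.69Q → Q* = 69.4569.
The Pigouvian subsidy equals MEB at Q*: 5.99 + 0.57×69.4569 = 45.5804.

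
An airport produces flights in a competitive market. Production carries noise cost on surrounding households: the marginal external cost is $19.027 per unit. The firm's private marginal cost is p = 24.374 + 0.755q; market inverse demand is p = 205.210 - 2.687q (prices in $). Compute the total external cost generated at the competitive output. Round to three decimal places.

$999.642

Market equilibrium (private): 24.374 + 0.755q = 205.210 - 2.687q → q_m = 52.5381.
Total external cost = MEC × q_m = 19.027 × 52.5381 = 999.6424.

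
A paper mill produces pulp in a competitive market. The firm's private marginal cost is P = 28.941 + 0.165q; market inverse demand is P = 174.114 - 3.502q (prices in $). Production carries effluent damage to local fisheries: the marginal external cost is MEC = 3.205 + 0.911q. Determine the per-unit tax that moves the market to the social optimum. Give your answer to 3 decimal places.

Social marginal cost = private MC + MEC = 32.146 + 1.076q.
Set SMC = demand: 32.146 + 1.076q = 174.114 - 3.502q → q* = 31.0109.
The Pigouvian tax equals MEC at q*: 3.205 + 0.911×31.0109 = 31.4559.

tax = $31.456 per unit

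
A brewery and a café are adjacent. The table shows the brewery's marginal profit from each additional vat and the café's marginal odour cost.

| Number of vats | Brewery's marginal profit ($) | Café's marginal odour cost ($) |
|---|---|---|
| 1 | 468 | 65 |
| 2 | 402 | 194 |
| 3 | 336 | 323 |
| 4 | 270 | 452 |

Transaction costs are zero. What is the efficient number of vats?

3

Bargaining reaches the level where marginal profit last exceeds marginal odour cost.
That holds through level 3 (336 ≥ 323) but not at 4 (270 < 452).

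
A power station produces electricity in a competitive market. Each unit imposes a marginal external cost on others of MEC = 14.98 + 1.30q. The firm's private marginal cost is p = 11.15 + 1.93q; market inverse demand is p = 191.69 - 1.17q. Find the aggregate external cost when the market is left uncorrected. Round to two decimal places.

3077.05

Market equilibrium (private): 11.15 + 1.93q = 191.69 - 1.17q → q_m = 58.2387.
Total external cost = ∫₀^{q_m} (14.98 + 1.30q) dq = 14.98×58.2387 + ½×1.30×58.2387² = 3077.0507.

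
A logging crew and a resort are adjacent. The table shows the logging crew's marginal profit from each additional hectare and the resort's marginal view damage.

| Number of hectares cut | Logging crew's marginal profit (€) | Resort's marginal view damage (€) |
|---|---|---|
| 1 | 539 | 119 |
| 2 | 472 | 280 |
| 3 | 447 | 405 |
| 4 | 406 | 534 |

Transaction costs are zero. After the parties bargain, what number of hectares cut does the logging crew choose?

Bargaining reaches the level where marginal profit last exceeds marginal view damage.
That holds through level 3 (447 ≥ 405) but not at 4 (406 < 534).

3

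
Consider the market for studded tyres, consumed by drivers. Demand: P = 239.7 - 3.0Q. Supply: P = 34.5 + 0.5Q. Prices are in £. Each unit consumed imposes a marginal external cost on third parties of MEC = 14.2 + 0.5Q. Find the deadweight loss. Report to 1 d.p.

Market equilibrium (private): 34.5 + 0.5Q = 239.7 - 3.0Q → Q_m = 58.6286.
Social marginal benefit = demand − MEC = 225.5 - 3.5Q.
Set SMB = MC: 225.5 - 3.5Q = 34.5 + 0.5Q → Q* = 47.7500.
Between Q* and Q_m the wedge MC − SMB runs linearly from 0 to MEC(Q_m), so the loss is a triangle.
DWL = ½ × 10.8786 × 43.5143 = 236.6873.

DWL = £236.7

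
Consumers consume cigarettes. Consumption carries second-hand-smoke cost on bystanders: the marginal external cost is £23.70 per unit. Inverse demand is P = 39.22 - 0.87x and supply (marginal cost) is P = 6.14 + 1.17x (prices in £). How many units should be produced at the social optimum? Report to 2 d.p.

Social marginal benefit = demand − MEC = 15.52 - 0.87x.
Set SMB = MC: 15.52 - 0.87x = 6.14 + 1.17x → x* = 4.5980.

x* = 4.60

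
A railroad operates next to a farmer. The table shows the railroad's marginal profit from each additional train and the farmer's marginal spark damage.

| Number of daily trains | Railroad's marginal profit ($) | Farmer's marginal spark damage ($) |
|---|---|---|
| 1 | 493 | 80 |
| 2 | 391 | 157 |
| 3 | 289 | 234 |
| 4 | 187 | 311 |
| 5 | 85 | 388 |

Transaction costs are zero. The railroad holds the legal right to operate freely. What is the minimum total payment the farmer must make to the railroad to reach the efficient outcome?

Left alone the railroad would choose level 5 (marginal profit stays positive).
Efficient level: k* = 3 (marginal profit ≥ marginal spark damage through 3).
The farmer must at least cover the railroad's forgone profit from cutting 5→3: 187 + 85 = 272.

$272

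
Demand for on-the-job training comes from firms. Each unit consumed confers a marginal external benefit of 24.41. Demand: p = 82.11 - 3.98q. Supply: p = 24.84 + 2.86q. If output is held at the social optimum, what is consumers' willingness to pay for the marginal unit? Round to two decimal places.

Social marginal benefit = demand + MEB = 106.52 - 3.98q.
Set SMB = MC: 106.52 - 3.98q = 24.84 + 2.86q → q* = 11.9415.
Consumer price on the demand curve at q*: 82.11 − 3.98×11.9415 = 34.5828.

P = 34.58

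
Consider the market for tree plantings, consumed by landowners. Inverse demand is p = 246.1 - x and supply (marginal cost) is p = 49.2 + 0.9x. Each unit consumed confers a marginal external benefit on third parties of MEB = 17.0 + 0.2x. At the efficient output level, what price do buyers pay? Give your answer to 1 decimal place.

Social marginal benefit = demand + MEB = 263.1 - 0.8x.
Set SMB = MC: 263.1 - 0.8x = 49.2 + 0.9x → x* = 125.8235.
Consumer price on the demand curve at x*: 246.1 − 1.0×125.8235 = 120.2765.

P = 120.3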